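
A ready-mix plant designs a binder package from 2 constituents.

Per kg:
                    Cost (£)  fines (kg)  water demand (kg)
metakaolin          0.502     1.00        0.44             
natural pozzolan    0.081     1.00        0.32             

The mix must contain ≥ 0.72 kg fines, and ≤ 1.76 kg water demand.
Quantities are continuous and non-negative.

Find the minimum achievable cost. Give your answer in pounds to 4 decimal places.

Let x1 = kg of metakaolin, x2 = kg of natural pozzolan.
Minimise 0.502x1 + 0.081x2 subject to:
  1x1 + 1x2 ≥ 0.72   (fines)
  0.44x1 + 0.32x2 ≤ 1.76   (water demand)
  x1, x2 ≥ 0.
The optimal basis is {natural pozzolan}; metakaolin drops out. There the fines constraint is tight.
Solving gives x2 = 0.72.
Cost = 0.081·0.72 = 0.058320.

£0.0583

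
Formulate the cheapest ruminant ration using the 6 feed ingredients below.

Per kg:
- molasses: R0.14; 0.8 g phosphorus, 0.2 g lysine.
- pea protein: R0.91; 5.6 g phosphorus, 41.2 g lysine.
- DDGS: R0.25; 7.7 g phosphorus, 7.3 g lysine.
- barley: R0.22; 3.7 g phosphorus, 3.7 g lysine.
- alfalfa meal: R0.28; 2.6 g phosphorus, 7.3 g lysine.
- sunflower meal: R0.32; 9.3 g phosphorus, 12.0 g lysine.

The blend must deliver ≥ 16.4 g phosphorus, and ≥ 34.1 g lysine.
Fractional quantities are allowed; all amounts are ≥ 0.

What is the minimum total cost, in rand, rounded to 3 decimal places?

R0.837

Treat it as an LP. Let x1 = kg of molasses, x2 = kg of pea protein, x3 = kg of DDGS, x4 = kg of barley, x5 = kg of alfalfa meal, x6 = kg of sunflower meal.
min 0.14x1 + 0.91x2 + 0.25x3 + 0.22x4 + 0.28x5 + 0.32x6 subject to:
  0.8x1 + 5.6x2 + 7.7x3 + 3.7x4 + 2.6x5 + 9.3x6 ≥ 16.4   (phosphorus)
  0.2x1 + 41.2x2 + 7.3x3 + 3.7x4 + 7.3x5 + 12x6 ≥ 34.1   (lysine)
  x1, x2, x3, x4, x5, x6 ≥ 0.
The optimal basis is {pea protein, sunflower meal}; molasses, DDGS, barley, alfalfa meal drop out. The phosphorus and lysine requirements are met with equality.
Optimal quantities: pea protein = 0.3808 kg, sunflower meal = 1.534 kg.
Objective = 0.91·0.3808 + 0.32·1.534 = 0.83741.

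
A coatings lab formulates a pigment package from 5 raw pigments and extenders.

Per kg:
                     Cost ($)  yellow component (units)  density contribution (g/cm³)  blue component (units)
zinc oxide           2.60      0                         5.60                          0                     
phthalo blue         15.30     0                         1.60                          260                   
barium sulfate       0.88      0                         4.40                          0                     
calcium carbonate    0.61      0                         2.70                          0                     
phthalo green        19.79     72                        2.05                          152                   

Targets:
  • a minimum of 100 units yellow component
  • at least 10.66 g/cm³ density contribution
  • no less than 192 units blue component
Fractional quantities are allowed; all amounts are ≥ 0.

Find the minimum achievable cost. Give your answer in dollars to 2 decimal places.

$29.05

This is a linear program. Let x1 = kg of zinc oxide, x2 = kg of phthalo blue, x3 = kg of barium sulfate, x4 = kg of calcium carbonate, x5 = kg of phthalo green.
Minimise 2.6x1 + 15.3x2 + 0.88x3 + 0.61x4 + 19.79x5 s.t.:
  72x5 ≥ 100   (yellow component)
  5.6x1 + 1.6x2 + 4.4x3 + 2.7x4 + 2.05x5 ≥ 10.66   (density contribution)
  260x2 + 152x5 ≥ 192   (blue component)
  x1, x2, x3, x4, x5 ≥ 0.
The cheapest feasible vertex uses only barium sulfate, phthalo green; zinc oxide, phthalo blue, calcium carbonate are not used. The yellow component and density contribution requirements are met with equality.
That vertex is x3 = 1.776, x5 = 1.389.
Objective = 0.88·1.776 + 19.79·1.389 = 29.0512.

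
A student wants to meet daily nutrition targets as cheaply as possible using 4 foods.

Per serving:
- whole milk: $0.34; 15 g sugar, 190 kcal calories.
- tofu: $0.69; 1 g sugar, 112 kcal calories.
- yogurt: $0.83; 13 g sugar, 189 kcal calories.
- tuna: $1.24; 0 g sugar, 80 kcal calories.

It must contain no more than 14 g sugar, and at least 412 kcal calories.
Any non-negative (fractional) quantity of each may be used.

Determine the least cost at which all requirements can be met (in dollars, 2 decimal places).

Treat it as an LP. Let x1 = servings of whole milk, x2 = servings of tofu, x3 = servings of yogurt, x4 = servings of tuna.
Minimize 0.34x1 + 0.69x2 + 0.83x3 + 1.24x4 subject to:
  15x1 + 1x2 + 13x3 ≤ 14   (sugar)
  190x1 + 112x2 + 189x3 + 80x4 ≥ 412   (calories)
  x1, x2, x3, x4 ≥ 0.
The cheapest feasible vertex uses only whole milk, tofu; yogurt, tuna are not used. Binding constraints: sugar and calories.
Solving gives x1 = 0.7758, x2 = 2.362.
Cost = 0.34·0.7758 + 0.69·2.362 = 1.8936.

$1.89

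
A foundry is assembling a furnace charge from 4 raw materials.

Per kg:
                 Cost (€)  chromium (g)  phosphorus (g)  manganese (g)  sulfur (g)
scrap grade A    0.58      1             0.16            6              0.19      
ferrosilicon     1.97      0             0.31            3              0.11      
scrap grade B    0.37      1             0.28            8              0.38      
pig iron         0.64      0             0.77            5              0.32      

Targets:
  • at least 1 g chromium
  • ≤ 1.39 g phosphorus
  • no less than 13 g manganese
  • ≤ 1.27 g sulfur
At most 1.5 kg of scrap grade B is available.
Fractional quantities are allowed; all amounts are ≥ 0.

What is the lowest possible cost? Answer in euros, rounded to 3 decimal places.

€0.652

This is a linear program. Let x1 = kg of scrap grade A, x2 = kg of ferrosilicon, x3 = kg of scrap grade B, x4 = kg of pig iron.
Minimise 0.58x1 + 1.97x2 + 0.37x3 + 0.64x4 with:
  1x1 + 1x3 ≥ 1   (chromium)
  0.16x1 + 0.31x2 + 0.28x3 + 0.77x4 ≤ 1.39   (phosphorus)
  6x1 + 3x2 + 8x3 + 5x4 ≥ 13   (manganese)
  0.19x1 + 0.11x2 + 0.38x3 + 0.32x4 ≤ 1.27   (sulfur)
  x3 ≤ 1.5
  x1, x2, x3, x4 ≥ 0.
At the optimum only scrap grade A, scrap grade B are positive (ferrosilicon, pig iron = 0). The manganese and the scrap grade B cap requirements are met with equality.
Optimal quantities: scrap grade A = 0.1667 kg, scrap grade B = 1.5 kg.
Hence cost = 0.58·0.1667 + 0.37·1.5 = €0.65169.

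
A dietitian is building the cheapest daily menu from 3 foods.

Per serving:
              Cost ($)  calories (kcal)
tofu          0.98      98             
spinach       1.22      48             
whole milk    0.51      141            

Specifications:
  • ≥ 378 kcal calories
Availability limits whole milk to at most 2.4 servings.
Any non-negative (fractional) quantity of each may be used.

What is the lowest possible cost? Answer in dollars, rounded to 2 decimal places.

$1.62

This is a linear program. Let x1 = servings of tofu, x2 = servings of spinach, x3 = servings of whole milk.
Minimize 0.98x1 + 1.22x2 + 0.51x3 subject to:
  98x1 + 48x2 + 141x3 ≥ 378   (calories)
  x3 ≤ 2.4
  x1, x2, x3 ≥ 0.
The minimum-cost mix takes nothing from spinach — only tofu, whole milk. The calories and the whole milk cap requirements are met with equality.
That vertex is x1 = 0.4041, x3 = 2.4.
Objective = 0.98·0.4041 + 0.51·2.4 = 1.6200.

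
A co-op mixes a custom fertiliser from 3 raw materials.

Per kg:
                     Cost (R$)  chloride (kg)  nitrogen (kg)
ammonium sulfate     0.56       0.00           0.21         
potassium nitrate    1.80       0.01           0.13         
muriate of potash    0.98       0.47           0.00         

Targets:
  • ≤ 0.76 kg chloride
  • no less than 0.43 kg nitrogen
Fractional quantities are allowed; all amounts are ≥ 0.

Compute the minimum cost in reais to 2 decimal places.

This is a linear program. Let x1 = kg of ammonium sulfate, x2 = kg of potassium nitrate, x3 = kg of muriate of potash.
min 0.56x1 + 1.8x2 + 0.98x3 subject to:
  0.01x2 + 0.47x3 ≤ 0.76   (chloride)
  0.21x1 + 0.13x2 ≥ 0.43   (nitrogen)
  x1, x2, x3 ≥ 0.
The minimum-cost mix takes nothing from potassium nitrate, muriate of potash — only ammonium sulfate. Binding constraint: nitrogen.
That vertex is x1 = 2.048.
Hence cost = 0.56·2.048 = R$1.1469.

R$1.15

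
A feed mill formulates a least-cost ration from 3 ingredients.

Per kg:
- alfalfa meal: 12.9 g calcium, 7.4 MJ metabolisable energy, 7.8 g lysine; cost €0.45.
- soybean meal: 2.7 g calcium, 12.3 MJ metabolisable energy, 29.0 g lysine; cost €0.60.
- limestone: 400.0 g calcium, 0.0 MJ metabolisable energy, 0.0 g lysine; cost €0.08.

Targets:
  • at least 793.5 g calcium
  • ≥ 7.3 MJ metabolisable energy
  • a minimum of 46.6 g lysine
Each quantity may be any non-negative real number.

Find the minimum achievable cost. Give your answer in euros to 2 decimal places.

Set it up as a linear program. Let x1 = kg of alfalfa meal, x2 = kg of soybean meal, x3 = kg of limestone.
Minimize 0.45x1 + 0.6x2 + 0.08x3 with:
  12.9x1 + 2.7x2 + 400x3 ≥ 793.5   (calcium)
  7.4x1 + 12.3x2 ≥ 7.3   (metabolisable energy)
  7.8x1 + 29x2 ≥ 46.6   (lysine)
  x1, x2, x3 ≥ 0.
The cheapest feasible vertex uses only soybean meal, limestone; alfalfa meal is not used. The calcium and lysine requirements are met with equality.
Solving gives x2 = 1.607, x3 = 1.973.
Cost = 0.6·1.607 + 0.08·1.973 = 1.1220.

€1.12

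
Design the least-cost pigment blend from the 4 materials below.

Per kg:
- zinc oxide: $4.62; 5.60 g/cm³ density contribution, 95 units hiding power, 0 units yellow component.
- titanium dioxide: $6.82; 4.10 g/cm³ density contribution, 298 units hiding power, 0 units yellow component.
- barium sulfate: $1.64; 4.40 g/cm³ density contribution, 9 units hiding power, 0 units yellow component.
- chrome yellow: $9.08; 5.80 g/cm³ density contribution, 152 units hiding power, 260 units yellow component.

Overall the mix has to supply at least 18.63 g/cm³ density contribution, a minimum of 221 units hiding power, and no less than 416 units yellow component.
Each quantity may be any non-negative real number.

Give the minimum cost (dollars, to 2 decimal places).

$18.01

Let x1 = kg of zinc oxide, x2 = kg of titanium dioxide, x3 = kg of barium sulfate, x4 = kg of chrome yellow.
Minimize 4.62x1 + 6.82x2 + 1.64x3 + 9.08x4 with:
  5.6x1 + 4.1x2 + 4.4x3 + 5.8x4 ≥ 18.63   (density contribution)
  95x1 + 298x2 + 9x3 + 152x4 ≥ 221   (hiding power)
  260x4 ≥ 416   (yellow component)
  x1, x2, x3, x4 ≥ 0.
The minimum-cost mix takes nothing from zinc oxide, titanium dioxide — only barium sulfate, chrome yellow. Binding constraints: density contribution and yellow component.
Optimal quantities: barium sulfate = 2.125 kg, chrome yellow = 1.6 kg.
Hence cost = 1.64·2.125 + 9.08·1.6 = $18.0130.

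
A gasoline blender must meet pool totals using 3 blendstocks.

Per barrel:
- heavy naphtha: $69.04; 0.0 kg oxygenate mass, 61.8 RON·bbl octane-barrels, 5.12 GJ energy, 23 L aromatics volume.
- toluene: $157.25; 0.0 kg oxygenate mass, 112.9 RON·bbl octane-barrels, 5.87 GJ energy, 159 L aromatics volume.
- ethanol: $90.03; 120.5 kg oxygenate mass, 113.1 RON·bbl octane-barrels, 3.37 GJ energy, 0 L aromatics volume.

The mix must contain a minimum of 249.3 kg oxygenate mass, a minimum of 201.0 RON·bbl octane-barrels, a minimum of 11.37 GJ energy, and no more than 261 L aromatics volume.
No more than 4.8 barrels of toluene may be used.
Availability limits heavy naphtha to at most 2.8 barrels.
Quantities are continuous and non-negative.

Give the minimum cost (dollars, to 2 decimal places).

$245.56

Let x1 = barrels of heavy naphtha, x2 = barrels of toluene, x3 = barrels of ethanol.
Minimize 69.04x1 + 157.25x2 + 90.03x3 with:
  120.5x3 ≥ 249.3   (oxygenate mass)
  61.8x1 + 112.9x2 + 113.1x3 ≥ 201   (octane-barrels)
  5.12x1 + 5.87x2 + 3.37x3 ≥ 11.37   (energy)
  23x1 + 159x2 ≤ 261   (aromatics volume)
  x2 ≤ 4.8
  x1 ≤ 2.8
  x1, x2, x3 ≥ 0.
The minimum-cost mix takes nothing from toluene — only heavy naphtha, ethanol. There the oxygenate mass and energy constraints are tight.
That vertex is x1 = 0.85896, x3 = 2.06888.
Hence cost = 69.04·0.85896 + 90.03·2.06888 = $245.5639.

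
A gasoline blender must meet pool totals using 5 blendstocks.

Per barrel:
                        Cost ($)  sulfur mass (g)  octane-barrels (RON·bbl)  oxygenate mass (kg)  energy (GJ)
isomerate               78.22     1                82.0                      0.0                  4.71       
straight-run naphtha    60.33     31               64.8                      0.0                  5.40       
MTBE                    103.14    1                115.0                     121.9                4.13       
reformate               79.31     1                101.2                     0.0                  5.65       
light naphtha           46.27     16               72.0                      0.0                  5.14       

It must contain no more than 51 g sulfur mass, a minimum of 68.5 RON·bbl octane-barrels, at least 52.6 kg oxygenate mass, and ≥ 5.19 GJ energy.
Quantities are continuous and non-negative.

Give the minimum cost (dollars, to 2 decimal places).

$75.18

Set it up as a linear program. Let x1 = barrels of isomerate, x2 = barrels of straight-run naphtha, x3 = barrels of MTBE, x4 = barrels of reformate, x5 = barrels of light naphtha.
Minimise 78.22x1 + 60.33x2 + 103.14x3 + 79.31x4 + 46.27x5 s.t.:
  1x1 + 31x2 + 1x3 + 1x4 + 16x5 ≤ 51   (sulfur mass)
  82x1 + 64.8x2 + 115x3 + 101.2x4 + 72x5 ≥ 68.5   (octane-barrels)
  121.9x3 ≥ 52.6   (oxygenate mass)
  4.71x1 + 5.4x2 + 4.13x3 + 5.65x4 + 5.14x5 ≥ 5.19   (energy)
  x1, x2, x3, x4, x5 ≥ 0.
The optimal basis is {MTBE, light naphtha}; isomerate, straight-run naphtha, reformate drop out. There the oxygenate mass and energy constraints are tight.
So MTBE = 0.4315 barrels, light naphtha = 0.663 barrels.
Hence cost = 103.14·0.4315 + 46.27·0.663 = $75.1819.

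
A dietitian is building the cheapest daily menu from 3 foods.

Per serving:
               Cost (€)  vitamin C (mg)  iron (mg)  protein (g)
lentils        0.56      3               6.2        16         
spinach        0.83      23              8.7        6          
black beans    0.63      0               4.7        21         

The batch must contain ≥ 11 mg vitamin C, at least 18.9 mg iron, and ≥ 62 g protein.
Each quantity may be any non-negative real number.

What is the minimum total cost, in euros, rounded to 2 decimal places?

Let x1 = servings of lentils, x2 = servings of spinach, x3 = servings of black beans.
Minimize 0.56x1 + 0.83x2 + 0.63x3 subject to:
  3x1 + 23x2 ≥ 11   (vitamin C)
  6.2x1 + 8.7x2 + 4.7x3 ≥ 18.9   (iron)
  16x1 + 6x2 + 21x3 ≥ 62   (protein)
  x1, x2, x3 ≥ 0.
At the optimum only lentils, black beans are positive (spinach = 0). Binding constraints: vitamin C and protein.
Optimal quantities: lentils = 3.667 servings, black beans = 0.1587 servings.
Total cost: 0.56·3.667 + 0.63·0.1587 = 2.1535.

€2.15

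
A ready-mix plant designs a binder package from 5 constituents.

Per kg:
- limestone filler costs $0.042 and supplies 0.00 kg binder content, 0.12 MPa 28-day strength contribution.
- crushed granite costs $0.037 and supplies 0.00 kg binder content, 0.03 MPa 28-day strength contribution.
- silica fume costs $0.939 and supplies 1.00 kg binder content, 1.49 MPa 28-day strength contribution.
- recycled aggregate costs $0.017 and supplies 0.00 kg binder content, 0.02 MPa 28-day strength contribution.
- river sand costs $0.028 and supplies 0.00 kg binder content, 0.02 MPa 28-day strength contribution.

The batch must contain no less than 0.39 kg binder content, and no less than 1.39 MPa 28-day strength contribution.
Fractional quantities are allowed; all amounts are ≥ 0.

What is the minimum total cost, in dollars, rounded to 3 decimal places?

$0.649

Treat it as an LP. Let x1 = kg of limestone filler, x2 = kg of crushed granite, x3 = kg of silica fume, x4 = kg of recycled aggregate, x5 = kg of river sand.
Minimise 0.042x1 + 0.037x2 + 0.939x3 + 0.017x4 + 0.028x5 with:
  1x3 ≥ 0.39   (binder content)
  0.12x1 + 0.03x2 + 1.49x3 + 0.02x4 + 0.02x5 ≥ 1.39   (28-day strength contribution)
  x1, x2, x3, x4, x5 ≥ 0.
The optimal basis is {limestone filler, silica fume}; crushed granite, recycled aggregate, river sand drop out. Binding constraints: binder content and 28-day strength contribution.
Solving gives x1 = 6.741, x3 = 0.39.
Cost = 0.042·6.741 + 0.939·0.39 = 0.64933.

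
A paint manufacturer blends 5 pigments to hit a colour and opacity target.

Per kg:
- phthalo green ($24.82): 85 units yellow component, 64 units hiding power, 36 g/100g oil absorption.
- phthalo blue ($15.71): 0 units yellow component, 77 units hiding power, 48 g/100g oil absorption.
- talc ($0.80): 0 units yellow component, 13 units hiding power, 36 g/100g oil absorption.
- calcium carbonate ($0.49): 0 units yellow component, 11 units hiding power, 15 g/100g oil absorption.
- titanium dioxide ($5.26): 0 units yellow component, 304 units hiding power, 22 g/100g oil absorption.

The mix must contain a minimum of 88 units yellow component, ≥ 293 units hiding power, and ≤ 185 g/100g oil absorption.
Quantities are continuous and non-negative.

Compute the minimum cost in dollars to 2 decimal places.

$29.62

This is a linear program. Let x1 = kg of phthalo green, x2 = kg of phthalo blue, x3 = kg of talc, x4 = kg of calcium carbonate, x5 = kg of titanium dioxide.
Minimise 24.82x1 + 15.71x2 + 0.8x3 + 0.49x4 + 5.26x5 s.t.:
  85x1 ≥ 88   (yellow component)
  64x1 + 77x2 + 13x3 + 11x4 + 304x5 ≥ 293   (hiding power)
  36x1 + 48x2 + 36x3 + 15x4 + 22x5 ≤ 185   (oil absorption)
  x1, x2, x3, x4, x5 ≥ 0.
The cheapest feasible vertex uses only phthalo green, titanium dioxide; phthalo blue, talc, calcium carbonate are not used. Binding constraints: yellow component and hiding power.
Solving gives x1 = 1.0353, x5 = 0.74586.
Hence cost = 24.82·1.0353 + 5.26·0.74586 = $29.6194.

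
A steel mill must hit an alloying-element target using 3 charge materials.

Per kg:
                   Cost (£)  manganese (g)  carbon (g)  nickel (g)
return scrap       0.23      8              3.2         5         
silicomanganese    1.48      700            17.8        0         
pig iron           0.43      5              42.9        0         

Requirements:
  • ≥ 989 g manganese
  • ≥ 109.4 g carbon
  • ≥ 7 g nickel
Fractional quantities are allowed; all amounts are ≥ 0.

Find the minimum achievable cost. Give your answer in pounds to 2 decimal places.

£3.17

Let x1 = kg of return scrap, x2 = kg of silicomanganese, x3 = kg of pig iron.
Minimise 0.23x1 + 1.48x2 + 0.43x3 s.t.:
  8x1 + 700x2 + 5x3 ≥ 989   (manganese)
  3.2x1 + 17.8x2 + 42.9x3 ≥ 109.4   (carbon)
  5x1 ≥ 7   (nickel)
  x1, x2, x3 ≥ 0.
The optimal mix uses every input. There the manganese, carbon, nickel constraints are tight.
Optimal quantities: return scrap = 1.4 kg, silicomanganese = 1.383 kg, pig iron = 1.872 kg.
Cost = 0.23·1.4 + 1.48·1.383 + 0.43·1.872 = 3.1738.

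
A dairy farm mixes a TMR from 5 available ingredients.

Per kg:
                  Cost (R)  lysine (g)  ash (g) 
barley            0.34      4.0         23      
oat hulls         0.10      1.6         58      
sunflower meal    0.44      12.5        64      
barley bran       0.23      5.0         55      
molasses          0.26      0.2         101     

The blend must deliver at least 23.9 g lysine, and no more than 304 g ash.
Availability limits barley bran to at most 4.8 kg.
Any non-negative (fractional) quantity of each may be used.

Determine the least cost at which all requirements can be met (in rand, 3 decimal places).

Let x1 = kg of barley, x2 = kg of oat hulls, x3 = kg of sunflower meal, x4 = kg of barley bran, x5 = kg of molasses.
Minimise 0.34x1 + 0.1x2 + 0.44x3 + 0.23x4 + 0.26x5 s.t.:
  4x1 + 1.6x2 + 12.5x3 + 5x4 + 0.2x5 ≥ 23.9   (lysine)
  23x1 + 58x2 + 64x3 + 55x4 + 101x5 ≤ 304   (ash)
  x4 ≤ 4.8
  x1, x2, x3, x4, x5 ≥ 0.
The optimal basis is {sunflower meal}; barley, oat hulls, barley bran, molasses drop out. Binding constraint: lysine.
That vertex is x3 = 1.912.
Cost = 0.44·1.912 = 0.84128.

R0.841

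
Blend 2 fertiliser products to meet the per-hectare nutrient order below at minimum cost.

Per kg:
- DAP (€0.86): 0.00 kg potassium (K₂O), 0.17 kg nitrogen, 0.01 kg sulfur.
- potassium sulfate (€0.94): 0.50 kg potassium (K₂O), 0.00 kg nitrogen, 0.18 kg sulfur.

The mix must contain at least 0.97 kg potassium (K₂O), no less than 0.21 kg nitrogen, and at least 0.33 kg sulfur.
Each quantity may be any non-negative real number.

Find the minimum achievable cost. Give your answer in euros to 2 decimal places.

€2.89

Let x1 = kg of DAP, x2 = kg of potassium sulfate.
Minimize 0.86x1 + 0.94x2 s.t.:
  0.5x2 ≥ 0.97   (potassium (K₂O))
  0.17x1 ≥ 0.21   (nitrogen)
  0.01x1 + 0.18x2 ≥ 0.33   (sulfur)
  x1, x2 ≥ 0.
Both inputs are positive at the optimum. There the potassium (K₂O) and nitrogen constraints are tight.
That vertex is x1 = 1.235, x2 = 1.94.
Objective = 0.86·1.235 + 0.94·1.94 = 2.8857.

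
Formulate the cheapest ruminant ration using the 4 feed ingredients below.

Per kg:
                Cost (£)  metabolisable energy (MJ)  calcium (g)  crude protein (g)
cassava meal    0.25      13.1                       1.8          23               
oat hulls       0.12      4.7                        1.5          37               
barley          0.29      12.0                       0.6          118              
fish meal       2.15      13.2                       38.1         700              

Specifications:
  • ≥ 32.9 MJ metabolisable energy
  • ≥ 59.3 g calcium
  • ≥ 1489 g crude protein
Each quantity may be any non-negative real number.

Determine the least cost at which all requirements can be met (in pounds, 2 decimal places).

£4.30

Let x1 = kg of cassava meal, x2 = kg of oat hulls, x3 = kg of barley, x4 = kg of fish meal.
min 0.25x1 + 0.12x2 + 0.29x3 + 2.15x4 s.t.:
  13.1x1 + 4.7x2 + 12x3 + 13.2x4 ≥ 32.9   (metabolisable energy)
  1.8x1 + 1.5x2 + 0.6x3 + 38.1x4 ≥ 59.3   (calcium)
  23x1 + 37x2 + 118x3 + 700x4 ≥ 1489   (crude protein)
  x1, x2, x3, x4 ≥ 0.
The optimal basis is {barley, fish meal}; cassava meal, oat hulls drop out. There the calcium and crude protein constraints are tight.
That vertex is x3 = 3.734, x4 = 1.498.
Total cost: 0.29·3.734 + 2.15·1.498 = 4.3036.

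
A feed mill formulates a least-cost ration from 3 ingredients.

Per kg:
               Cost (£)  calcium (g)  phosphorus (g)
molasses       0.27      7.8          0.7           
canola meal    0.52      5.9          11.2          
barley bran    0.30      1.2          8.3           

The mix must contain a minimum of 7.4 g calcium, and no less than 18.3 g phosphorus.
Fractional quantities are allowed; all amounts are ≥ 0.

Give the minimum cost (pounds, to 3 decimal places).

£0.789

Let x1 = kg of molasses, x2 = kg of canola meal, x3 = kg of barley bran.
Minimize 0.27x1 + 0.52x2 + 0.3x3 subject to:
  7.8x1 + 5.9x2 + 1.2x3 ≥ 7.4   (calcium)
  0.7x1 + 11.2x2 + 8.3x3 ≥ 18.3   (phosphorus)
  x1, x2, x3 ≥ 0.
The minimum-cost mix takes nothing from molasses — only canola meal, barley bran. The calcium and phosphorus requirements are met with equality.
So canola meal = 1.1106 kg, barley bran = 0.70616 kg.
Hence cost = 0.52·1.1106 + 0.3·0.70616 = £0.78936.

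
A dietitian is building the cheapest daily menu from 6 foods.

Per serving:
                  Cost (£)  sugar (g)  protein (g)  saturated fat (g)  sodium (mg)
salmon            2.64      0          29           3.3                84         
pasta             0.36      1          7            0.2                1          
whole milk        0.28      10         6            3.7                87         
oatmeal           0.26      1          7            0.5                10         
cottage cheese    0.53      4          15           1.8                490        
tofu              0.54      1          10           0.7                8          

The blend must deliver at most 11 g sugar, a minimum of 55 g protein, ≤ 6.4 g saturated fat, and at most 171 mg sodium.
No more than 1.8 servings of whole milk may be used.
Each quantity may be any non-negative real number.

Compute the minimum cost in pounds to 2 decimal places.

This is a linear program. Let x1 = servings of salmon, x2 = servings of pasta, x3 = servings of whole milk, x4 = servings of oatmeal, x5 = servings of cottage cheese, x6 = servings of tofu.
min 2.64x1 + 0.36x2 + 0.28x3 + 0.26x4 + 0.53x5 + 0.54x6 s.t.:
  1x2 + 10x3 + 1x4 + 4x5 + 1x6 ≤ 11   (sugar)
  29x1 + 7x2 + 6x3 + 7x4 + 15x5 + 10x6 ≥ 55   (protein)
  3.3x1 + 0.2x2 + 3.7x3 + 0.5x4 + 1.8x5 + 0.7x6 ≤ 6.4   (saturated fat)
  84x1 + 1x2 + 87x3 + 10x4 + 490x5 + 8x6 ≤ 171   (sodium)
  x3 ≤ 1.8
  x1, x2, x3, x4, x5, x6 ≥ 0.
The cheapest feasible vertex uses only oatmeal, cottage cheese; salmon, pasta, whole milk, tofu are not used. There the protein and sodium constraints are tight.
Optimal quantities: oatmeal = 7.434 servings, cottage cheese = 0.1973 servings.
Objective = 0.26·7.434 + 0.53·0.1973 = 2.0374.

£2.04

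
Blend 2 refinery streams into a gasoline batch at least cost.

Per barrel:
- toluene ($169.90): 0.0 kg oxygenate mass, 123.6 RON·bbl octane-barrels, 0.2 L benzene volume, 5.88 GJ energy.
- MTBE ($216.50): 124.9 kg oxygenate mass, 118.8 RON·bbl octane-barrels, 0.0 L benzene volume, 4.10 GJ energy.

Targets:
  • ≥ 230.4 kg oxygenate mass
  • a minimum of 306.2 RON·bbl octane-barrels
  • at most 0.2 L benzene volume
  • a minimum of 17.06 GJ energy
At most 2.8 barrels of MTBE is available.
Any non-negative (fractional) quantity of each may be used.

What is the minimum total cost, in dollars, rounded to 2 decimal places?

Let x1 = barrels of toluene, x2 = barrels of MTBE.
Minimize 169.9x1 + 216.5x2 subject to:
  124.9x2 ≥ 230.4   (oxygenate mass)
  123.6x1 + 118.8x2 ≥ 306.2   (octane-barrels)
  0.2x1 ≤ 0.2   (benzene volume)
  5.88x1 + 4.1x2 ≥ 17.06   (energy)
  x2 ≤ 2.8
  x1, x2 ≥ 0.
Both inputs are positive at the optimum. Binding constraints: benzene volume and energy.
Solving gives x1 = 1, x2 = 2.72683.
Cost = 169.9·1 + 216.5·2.72683 = 760.2587.

$760.26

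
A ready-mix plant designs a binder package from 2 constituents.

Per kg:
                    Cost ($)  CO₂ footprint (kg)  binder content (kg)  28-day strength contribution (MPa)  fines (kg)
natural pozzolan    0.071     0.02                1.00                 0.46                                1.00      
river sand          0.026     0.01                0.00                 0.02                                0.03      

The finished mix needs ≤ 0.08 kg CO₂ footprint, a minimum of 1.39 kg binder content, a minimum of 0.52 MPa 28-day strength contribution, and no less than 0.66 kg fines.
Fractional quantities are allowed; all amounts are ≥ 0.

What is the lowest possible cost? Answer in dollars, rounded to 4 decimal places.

Let x1 = kg of natural pozzolan, x2 = kg of river sand.
Minimize 0.071x1 + 0.026x2 with:
  0.02x1 + 0.01x2 ≤ 0.08   (CO₂ footprint)
  1x1 ≥ 1.39   (binder content)
  0.46x1 + 0.02x2 ≥ 0.52   (28-day strength contribution)
  1x1 + 0.03x2 ≥ 0.66   (fines)
  x1, x2 ≥ 0.
At the optimum only natural pozzolan is positive (river sand = 0). The binder content requirement is met with equality.
So natural pozzolan = 1.39 kg.
Hence cost = 0.071·1.39 = $0.098690.

$0.0987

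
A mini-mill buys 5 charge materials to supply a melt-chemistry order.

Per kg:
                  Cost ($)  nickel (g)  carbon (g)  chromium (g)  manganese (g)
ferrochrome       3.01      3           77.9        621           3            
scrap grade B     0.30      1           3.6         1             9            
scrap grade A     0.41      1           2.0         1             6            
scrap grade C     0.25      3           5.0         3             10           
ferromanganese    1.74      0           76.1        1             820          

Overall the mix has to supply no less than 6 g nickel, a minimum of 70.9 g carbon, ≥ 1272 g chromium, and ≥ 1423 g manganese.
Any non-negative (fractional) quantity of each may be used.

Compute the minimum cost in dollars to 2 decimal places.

$9.16

Treat it as an LP. Let x1 = kg of ferrochrome, x2 = kg of scrap grade B, x3 = kg of scrap grade A, x4 = kg of scrap grade C, x5 = kg of ferromanganese.
Minimise 3.01x1 + 0.3x2 + 0.41x3 + 0.25x4 + 1.74x5 s.t.:
  3x1 + 1x2 + 1x3 + 3x4 ≥ 6   (nickel)
  77.9x1 + 3.6x2 + 2x3 + 5x4 + 76.1x5 ≥ 70.9   (carbon)
  621x1 + 1x2 + 1x3 + 3x4 + 1x5 ≥ 1272   (chromium)
  3x1 + 9x2 + 6x3 + 10x4 + 820x5 ≥ 1423   (manganese)
  x1, x2, x3, x4, x5 ≥ 0.
The cheapest feasible vertex uses only ferrochrome, ferromanganese; scrap grade B, scrap grade A, scrap grade C are not used. Binding constraints: chromium and manganese.
So ferrochrome = 2.0455 kg, ferromanganese = 1.7279 kg.
Cost = 3.01·2.0455 + 1.74·1.7279 = 9.1635.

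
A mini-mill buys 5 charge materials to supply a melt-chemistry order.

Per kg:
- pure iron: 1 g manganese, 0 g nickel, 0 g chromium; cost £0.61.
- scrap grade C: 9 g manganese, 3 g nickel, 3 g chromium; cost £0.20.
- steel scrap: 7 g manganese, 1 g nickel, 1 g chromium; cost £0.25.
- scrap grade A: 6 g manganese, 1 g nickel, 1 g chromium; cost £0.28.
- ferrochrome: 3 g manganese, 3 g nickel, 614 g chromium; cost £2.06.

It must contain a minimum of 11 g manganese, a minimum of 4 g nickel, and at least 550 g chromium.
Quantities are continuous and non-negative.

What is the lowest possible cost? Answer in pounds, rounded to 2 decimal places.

Let x1 = kg of pure iron, x2 = kg of scrap grade C, x3 = kg of steel scrap, x4 = kg of scrap grade A, x5 = kg of ferrochrome.
min 0.61x1 + 0.2x2 + 0.25x3 + 0.28x4 + 2.06x5 s.t.:
  1x1 + 9x2 + 7x3 + 6x4 + 3x5 ≥ 11   (manganese)
  3x2 + 1x3 + 1x4 + 3x5 ≥ 4   (nickel)
  3x2 + 1x3 + 1x4 + 614x5 ≥ 550   (chromium)
  x1, x2, x3, x4, x5 ≥ 0.
The minimum-cost mix takes nothing from pure iron, steel scrap, scrap grade A — only scrap grade C, ferrochrome. The manganese and chromium requirements are met with equality.
Optimal quantities: scrap grade C = 0.9251 kg, ferrochrome = 0.8912 kg.
Hence cost = 0.2·0.9251 + 2.06·0.8912 = £2.0209.

£2.02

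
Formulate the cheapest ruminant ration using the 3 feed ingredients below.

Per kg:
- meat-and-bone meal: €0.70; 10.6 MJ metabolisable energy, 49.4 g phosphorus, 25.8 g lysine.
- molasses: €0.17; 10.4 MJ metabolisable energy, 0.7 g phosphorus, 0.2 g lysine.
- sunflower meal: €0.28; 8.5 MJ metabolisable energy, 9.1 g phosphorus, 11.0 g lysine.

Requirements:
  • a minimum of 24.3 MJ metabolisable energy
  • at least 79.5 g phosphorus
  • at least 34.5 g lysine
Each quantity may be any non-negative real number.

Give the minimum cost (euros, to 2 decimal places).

Set it up as a linear program. Let x1 = kg of meat-and-bone meal, x2 = kg of molasses, x3 = kg of sunflower meal.
Minimise 0.7x1 + 0.17x2 + 0.28x3 s.t.:
  10.6x1 + 10.4x2 + 8.5x3 ≥ 24.3   (metabolisable energy)
  49.4x1 + 0.7x2 + 9.1x3 ≥ 79.5   (phosphorus)
  25.8x1 + 0.2x2 + 11x3 ≥ 34.5   (lysine)
  x1, x2, x3 ≥ 0.
The minimum-cost mix takes nothing from sunflower meal — only meat-and-bone meal, molasses. Binding constraints: metabolisable energy and phosphorus.
That vertex is x1 = 1.599, x2 = 0.7065.
Total cost: 0.7·1.599 + 0.17·0.7065 = 1.2394.

€1.24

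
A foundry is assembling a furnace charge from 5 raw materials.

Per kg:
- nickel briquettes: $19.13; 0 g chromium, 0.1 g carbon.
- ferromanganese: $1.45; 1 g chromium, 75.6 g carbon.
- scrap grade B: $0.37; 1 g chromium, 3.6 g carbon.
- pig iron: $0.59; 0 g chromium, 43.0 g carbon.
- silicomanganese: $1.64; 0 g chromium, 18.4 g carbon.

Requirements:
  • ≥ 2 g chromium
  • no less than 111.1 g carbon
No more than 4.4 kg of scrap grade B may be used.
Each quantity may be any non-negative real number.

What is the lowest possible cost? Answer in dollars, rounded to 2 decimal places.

$2.17

Let x1 = kg of nickel briquettes, x2 = kg of ferromanganese, x3 = kg of scrap grade B, x4 = kg of pig iron, x5 = kg of silicomanganese.
Minimize 19.13x1 + 1.45x2 + 0.37x3 + 0.59x4 + 1.64x5 subject to:
  1x2 + 1x3 ≥ 2   (chromium)
  0.1x1 + 75.6x2 + 3.6x3 + 43x4 + 18.4x5 ≥ 111.1   (carbon)
  x3 ≤ 4.4
  x1, x2, x3, x4, x5 ≥ 0.
The minimum-cost mix takes nothing from nickel briquettes, ferromanganese, silicomanganese — only scrap grade B, pig iron. The chromium and carbon requirements are met with equality.
So scrap grade B = 2 kg, pig iron = 2.416 kg.
Total cost: 0.37·2 + 0.59·2.416 = 2.1654.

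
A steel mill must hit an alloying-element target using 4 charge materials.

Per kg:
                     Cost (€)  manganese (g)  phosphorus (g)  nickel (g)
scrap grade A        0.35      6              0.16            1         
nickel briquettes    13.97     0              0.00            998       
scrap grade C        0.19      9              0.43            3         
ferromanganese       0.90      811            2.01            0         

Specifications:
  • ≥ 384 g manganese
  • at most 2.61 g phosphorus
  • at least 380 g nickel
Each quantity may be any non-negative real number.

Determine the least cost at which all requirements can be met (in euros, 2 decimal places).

€5.75

Let x1 = kg of scrap grade A, x2 = kg of nickel briquettes, x3 = kg of scrap grade C, x4 = kg of ferromanganese.
min 0.35x1 + 13.97x2 + 0.19x3 + 0.9x4 s.t.:
  6x1 + 9x3 + 811x4 ≥ 384   (manganese)
  0.16x1 + 0.43x3 + 2.01x4 ≤ 2.61   (phosphorus)
  1x1 + 998x2 + 3x3 ≥ 380   (nickel)
  x1, x2, x3, x4 ≥ 0.
The optimal basis is {nickel briquettes, ferromanganese}; scrap grade A, scrap grade C drop out. There the manganese and nickel constraints are tight.
Optimal quantities: nickel briquettes = 0.3808 kg, ferromanganese = 0.4735 kg.
Cost = 13.97·0.3808 + 0.9·0.4735 = 5.7459.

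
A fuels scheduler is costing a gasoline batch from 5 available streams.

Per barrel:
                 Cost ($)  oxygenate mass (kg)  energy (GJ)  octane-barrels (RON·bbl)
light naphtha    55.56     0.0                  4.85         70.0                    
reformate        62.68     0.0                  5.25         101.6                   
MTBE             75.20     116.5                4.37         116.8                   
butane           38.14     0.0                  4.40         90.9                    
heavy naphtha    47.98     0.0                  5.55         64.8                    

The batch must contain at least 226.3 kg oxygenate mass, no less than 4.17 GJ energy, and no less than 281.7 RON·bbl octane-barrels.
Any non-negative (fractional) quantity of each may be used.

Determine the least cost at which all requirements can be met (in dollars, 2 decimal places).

Let x1 = barrels of light naphtha, x2 = barrels of reformate, x3 = barrels of MTBE, x4 = barrels of butane, x5 = barrels of heavy naphtha.
min 55.56x1 + 62.68x2 + 75.2x3 + 38.14x4 + 47.98x5 s.t.:
  116.5x3 ≥ 226.3   (oxygenate mass)
  4.85x1 + 5.25x2 + 4.37x3 + 4.4x4 + 5.55x5 ≥ 4.17   (energy)
  70x1 + 101.6x2 + 116.8x3 + 90.9x4 + 64.8x5 ≥ 281.7   (octane-barrels)
  x1, x2, x3, x4, x5 ≥ 0.
The cheapest feasible vertex uses only MTBE, butane; light naphtha, reformate, heavy naphtha are not used. The oxygenate mass and octane-barrels requirements are met with equality.
Solving gives x3 = 1.9425, x4 = 0.60305.
Total cost: 75.2·1.9425 + 38.14·0.60305 = 169.0763.

$169.08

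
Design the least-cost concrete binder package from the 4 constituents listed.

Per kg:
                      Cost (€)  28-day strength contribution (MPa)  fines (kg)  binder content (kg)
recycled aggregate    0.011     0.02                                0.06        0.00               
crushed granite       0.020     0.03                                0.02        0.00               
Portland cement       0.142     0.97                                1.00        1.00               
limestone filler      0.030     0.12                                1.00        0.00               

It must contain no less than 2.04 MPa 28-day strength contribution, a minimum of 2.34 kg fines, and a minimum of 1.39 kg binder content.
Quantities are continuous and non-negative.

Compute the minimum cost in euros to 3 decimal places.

€0.302

This is a linear program. Let x1 = kg of recycled aggregate, x2 = kg of crushed granite, x3 = kg of Portland cement, x4 = kg of limestone filler.
Minimise 0.011x1 + 0.02x2 + 0.142x3 + 0.03x4 with:
  0.02x1 + 0.03x2 + 0.97x3 + 0.12x4 ≥ 2.04   (28-day strength contribution)
  0.06x1 + 0.02x2 + 1x3 + 1x4 ≥ 2.34   (fines)
  1x3 ≥ 1.39   (binder content)
  x1, x2, x3, x4 ≥ 0.
The minimum-cost mix takes nothing from recycled aggregate, crushed granite — only Portland cement, limestone filler. The 28-day strength contribution and fines requirements are met with equality.
Solving gives x3 = 2.07, x4 = 0.2704.
Cost = 0.142·2.07 + 0.03·0.2704 = 0.30205.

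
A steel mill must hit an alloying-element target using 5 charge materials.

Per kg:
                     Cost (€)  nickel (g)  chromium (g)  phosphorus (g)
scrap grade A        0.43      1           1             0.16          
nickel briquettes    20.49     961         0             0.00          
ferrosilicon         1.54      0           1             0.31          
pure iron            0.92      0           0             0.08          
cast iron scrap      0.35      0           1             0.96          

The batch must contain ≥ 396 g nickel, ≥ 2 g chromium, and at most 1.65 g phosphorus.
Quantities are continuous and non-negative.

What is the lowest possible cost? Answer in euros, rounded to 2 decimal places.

€9.16

Set it up as a linear program. Let x1 = kg of scrap grade A, x2 = kg of nickel briquettes, x3 = kg of ferrosilicon, x4 = kg of pure iron, x5 = kg of cast iron scrap.
Minimise 0.43x1 + 20.49x2 + 1.54x3 + 0.92x4 + 0.35x5 with:
  1x1 + 961x2 ≥ 396   (nickel)
  1x1 + 1x3 + 1x5 ≥ 2   (chromium)
  0.16x1 + 0.31x3 + 0.08x4 + 0.96x5 ≤ 1.65   (phosphorus)
  x1, x2, x3, x4, x5 ≥ 0.
At the optimum only scrap grade A, nickel briquettes, cast iron scrap are positive (ferrosilicon, pure iron = 0). The nickel, chromium, phosphorus requirements are met with equality.
Optimal quantities: scrap grade A = 0.3375 kg, nickel briquettes = 0.4117 kg, cast iron scrap = 1.662 kg.
Objective = 0.43·0.3375 + 20.49·0.4117 + 0.35·1.662 = 9.1626.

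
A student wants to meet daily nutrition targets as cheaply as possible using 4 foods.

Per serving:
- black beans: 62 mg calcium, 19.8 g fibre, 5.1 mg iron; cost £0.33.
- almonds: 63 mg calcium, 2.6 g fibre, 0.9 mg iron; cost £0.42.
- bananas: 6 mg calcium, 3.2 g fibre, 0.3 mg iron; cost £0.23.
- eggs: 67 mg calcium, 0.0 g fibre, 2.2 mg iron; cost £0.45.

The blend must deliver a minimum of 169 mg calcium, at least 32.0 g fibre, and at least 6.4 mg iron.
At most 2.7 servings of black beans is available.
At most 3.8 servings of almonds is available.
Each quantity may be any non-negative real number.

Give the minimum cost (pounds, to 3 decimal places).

Treat it as an LP. Let x1 = servings of black beans, x2 = servings of almonds, x3 = servings of bananas, x4 = servings of eggs.
Minimise 0.33x1 + 0.42x2 + 0.23x3 + 0.45x4 subject to:
  62x1 + 63x2 + 6x3 + 67x4 ≥ 169   (calcium)
  19.8x1 + 2.6x2 + 3.2x3 ≥ 32   (fibre)
  5.1x1 + 0.9x2 + 0.3x3 + 2.2x4 ≥ 6.4   (iron)
  x1 ≤ 2.7
  x2 ≤ 3.8
  x1, x2, x3, x4 ≥ 0.
The cheapest feasible vertex uses only black beans, almonds; bananas, eggs are not used. Binding constraints: calcium and the black beans cap.
Optimal quantities: black beans = 2.7 servings, almonds = 0.0254 servings.
Cost = 0.33·2.7 + 0.42·0.0254 = 0.90167.

£0.902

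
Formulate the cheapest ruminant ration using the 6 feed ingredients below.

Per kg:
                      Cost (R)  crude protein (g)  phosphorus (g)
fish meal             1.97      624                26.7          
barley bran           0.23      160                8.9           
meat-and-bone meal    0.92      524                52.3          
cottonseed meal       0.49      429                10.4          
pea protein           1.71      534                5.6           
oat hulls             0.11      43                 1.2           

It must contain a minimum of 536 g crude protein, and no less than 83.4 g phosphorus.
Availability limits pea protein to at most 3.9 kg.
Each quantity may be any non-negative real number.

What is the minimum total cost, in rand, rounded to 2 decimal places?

R1.47

Let x1 = kg of fish meal, x2 = kg of barley bran, x3 = kg of meat-and-bone meal, x4 = kg of cottonseed meal, x5 = kg of pea protein, x6 = kg of oat hulls.
min 1.97x1 + 0.23x2 + 0.92x3 + 0.49x4 + 1.71x5 + 0.11x6 with:
  624x1 + 160x2 + 524x3 + 429x4 + 534x5 + 43x6 ≥ 536   (crude protein)
  26.7x1 + 8.9x2 + 52.3x3 + 10.4x4 + 5.6x5 + 1.2x6 ≥ 83.4   (phosphorus)
  x5 ≤ 3.9
  x1, x2, x3, x4, x5, x6 ≥ 0.
At the optimum only meat-and-bone meal is positive (fish meal, barley bran, cottonseed meal, pea protein, oat hulls = 0). Binding constraint: phosphorus.
Optimal quantities: meat-and-bone meal = 1.595 kg.
Cost = 0.92·1.595 = 1.4674.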